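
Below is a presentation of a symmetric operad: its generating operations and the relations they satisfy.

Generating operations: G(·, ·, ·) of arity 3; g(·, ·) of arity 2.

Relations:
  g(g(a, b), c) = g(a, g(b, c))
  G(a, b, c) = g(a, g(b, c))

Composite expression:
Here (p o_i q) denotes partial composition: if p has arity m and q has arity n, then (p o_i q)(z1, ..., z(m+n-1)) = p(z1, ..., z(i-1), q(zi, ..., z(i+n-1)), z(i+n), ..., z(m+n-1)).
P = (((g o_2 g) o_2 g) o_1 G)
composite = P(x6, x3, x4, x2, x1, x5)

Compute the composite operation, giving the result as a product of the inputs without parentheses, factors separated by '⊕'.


Under associativity of g, the answer is the x's in reading order.
G(x6, x3, x4) spells out as x6 ⊕ x3 ⊕ x4
g(x2, x1) spells out as x2 ⊕ x1
g(g(x2, x1), x5) spells out as x2 ⊕ x1 ⊕ x5
g(G(x6, x3, x4), g(g(x2, x1), x5)) spells out as x6 ⊕ x3 ⊕ x4 ⊕ x2 ⊕ x1 ⊕ x5

x6 ⊕ x3 ⊕ x4 ⊕ x2 ⊕ x1 ⊕ x5


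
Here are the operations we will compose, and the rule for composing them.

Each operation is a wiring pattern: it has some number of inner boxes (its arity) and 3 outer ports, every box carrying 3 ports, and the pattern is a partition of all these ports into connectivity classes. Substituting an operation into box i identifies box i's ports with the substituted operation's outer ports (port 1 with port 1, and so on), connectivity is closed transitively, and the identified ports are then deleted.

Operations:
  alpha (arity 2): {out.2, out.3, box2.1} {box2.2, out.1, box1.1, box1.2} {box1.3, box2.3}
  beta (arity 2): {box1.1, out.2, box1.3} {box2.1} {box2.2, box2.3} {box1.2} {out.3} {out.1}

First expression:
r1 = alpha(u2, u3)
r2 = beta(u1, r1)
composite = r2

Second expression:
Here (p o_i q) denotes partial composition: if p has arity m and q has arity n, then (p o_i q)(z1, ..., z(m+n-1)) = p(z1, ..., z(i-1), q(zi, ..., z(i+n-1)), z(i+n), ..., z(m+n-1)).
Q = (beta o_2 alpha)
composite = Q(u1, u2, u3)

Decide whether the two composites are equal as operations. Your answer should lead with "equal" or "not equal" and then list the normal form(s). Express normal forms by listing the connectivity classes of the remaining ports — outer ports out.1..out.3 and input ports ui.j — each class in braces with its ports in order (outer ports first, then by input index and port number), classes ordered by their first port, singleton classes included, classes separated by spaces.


equal — both sides give {out.1} {out.2, u1.1, u1.3} {out.3} {u1.2} {u2.1, u2.2, u3.2} {u2.3, u3.3} {u3.1}

In normal form, the first expression is {out.1} {out.2, u1.1, u1.3} {out.3} {u1.2} {u2.1, u2.2, u3.2} {u2.3, u3.3} {u3.1}
In normal form, the second expression is {out.1} {out.2, u1.1, u1.3} {out.3} {u1.2} {u2.1, u2.2, u3.2} {u2.3, u3.3} {u3.1}
Identical normal forms: equal.


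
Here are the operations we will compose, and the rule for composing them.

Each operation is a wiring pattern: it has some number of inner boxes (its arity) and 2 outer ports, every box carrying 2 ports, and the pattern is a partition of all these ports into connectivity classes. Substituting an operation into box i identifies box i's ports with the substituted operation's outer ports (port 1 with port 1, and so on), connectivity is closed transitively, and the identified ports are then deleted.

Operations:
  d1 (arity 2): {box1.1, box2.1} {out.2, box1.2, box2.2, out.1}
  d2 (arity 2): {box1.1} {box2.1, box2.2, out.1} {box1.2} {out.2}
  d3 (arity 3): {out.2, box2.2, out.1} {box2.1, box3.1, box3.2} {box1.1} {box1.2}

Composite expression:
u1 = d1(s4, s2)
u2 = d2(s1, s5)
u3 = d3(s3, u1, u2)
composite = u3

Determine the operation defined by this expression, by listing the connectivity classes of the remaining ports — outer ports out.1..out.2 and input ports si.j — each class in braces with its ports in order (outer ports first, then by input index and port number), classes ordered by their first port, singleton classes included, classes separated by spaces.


Two ports join when wires chain via d3-identified ports.
stage d1: inputs (s4, s2), connectivity {out.1, out.2, s2.2, s4.2} {s2.1, s4.1}, out.j its boundary
stage d2: inputs (s1, s5), connectivity {out.1, s5.1, s5.2} {out.2} {s1.1} {s1.2}, out.j its boundary
stage d3: inputs (s3, s4, s2, s1, s5), connectivity {out.1, out.2, s2.2, s4.2, s5.1, s5.2} {s1.1} {s1.2} {s2.1, s4.1} {s3.1} {s3.2}, out.j its boundary

{out.1, out.2, s2.2, s4.2, s5.1, s5.2} {s1.1} {s1.2} {s2.1, s4.1} {s3.1} {s3.2}


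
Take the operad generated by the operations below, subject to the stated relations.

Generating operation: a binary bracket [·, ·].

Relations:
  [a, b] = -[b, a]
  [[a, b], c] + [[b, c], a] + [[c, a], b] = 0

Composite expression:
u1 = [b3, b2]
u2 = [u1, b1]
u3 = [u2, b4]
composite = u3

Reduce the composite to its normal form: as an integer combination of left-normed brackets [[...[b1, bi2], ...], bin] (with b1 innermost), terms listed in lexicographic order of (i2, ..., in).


[[[b1, b2], b3], b4] - [[[b1, b3], b2], b4]

Expand each bracket as ab - ba; the b1-initial words give the coefficients.
Composite bracket: [[[b3, b2], b1], b4]
Applying ab - ba throughout gives 8 signed words (2^3 = 8).
Coefficients come from the b1-initial words:
  b1b2b3b4 appears with sign +1, giving the term +[[[b1, b2], b3], b4]
  b1b3b2b4 appears with sign -1, giving the term -[[[b1, b3], b2], b4]


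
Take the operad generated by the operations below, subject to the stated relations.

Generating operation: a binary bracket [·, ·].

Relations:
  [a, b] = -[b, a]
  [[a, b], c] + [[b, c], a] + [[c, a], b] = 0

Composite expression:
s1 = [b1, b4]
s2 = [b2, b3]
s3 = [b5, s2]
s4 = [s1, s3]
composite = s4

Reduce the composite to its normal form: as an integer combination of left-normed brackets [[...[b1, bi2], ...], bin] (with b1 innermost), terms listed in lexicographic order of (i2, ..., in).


Skip Jacobi rewriting: expand, keep b1-initial words, read off terms.
Composite bracket: [[b1, b4], [b5, [b2, b3]]]
Applying ab - ba throughout gives 16 signed words (2^4 = 16).
Only words starting with b1 matter:
  b1b4b2b3b5 (sign -1) contributes -[[[[b1, b4], b2], b3], b5]
  b1b4b3b2b5 (sign +1) contributes +[[[[b1, b4], b3], b2], b5]
  b1b4b5b2b3 (sign +1) contributes +[[[[b1, b4], b5], b2], b3]
  b1b4b5b3b2 (sign -1) contributes -[[[[b1, b4], b5], b3], b2]

-[[[[b1, b4], b2], b3], b5] + [[[[b1, b4], b3], b2], b5] + [[[[b1, b4], b5], b2], b3] - [[[[b1, b4], b5], b3], b2]


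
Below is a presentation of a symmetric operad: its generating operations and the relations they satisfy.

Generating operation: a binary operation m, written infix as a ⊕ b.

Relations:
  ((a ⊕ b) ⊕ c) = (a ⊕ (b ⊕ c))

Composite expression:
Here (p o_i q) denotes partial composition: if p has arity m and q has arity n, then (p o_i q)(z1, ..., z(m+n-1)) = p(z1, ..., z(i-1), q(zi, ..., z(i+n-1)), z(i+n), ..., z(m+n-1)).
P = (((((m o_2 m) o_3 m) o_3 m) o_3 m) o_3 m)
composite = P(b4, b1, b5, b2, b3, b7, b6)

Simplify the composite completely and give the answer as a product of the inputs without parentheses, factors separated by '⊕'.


The m-tree's shape is irrelevant; the b-reading-order decides.
(b5 ⊕ b2) unparenthesizes to b5 ⊕ b2
((b5 ⊕ b2) ⊕ b3) unparenthesizes to b5 ⊕ b2 ⊕ b3
(((b5 ⊕ b2) ⊕ b3) ⊕ b7) unparenthesizes to b5 ⊕ b2 ⊕ b3 ⊕ b7
((((b5 ⊕ b2) ⊕ b3) ⊕ b7) ⊕ b6) unparenthesizes to b5 ⊕ b2 ⊕ b3 ⊕ b7 ⊕ b6
(b1 ⊕ ((((b5 ⊕ b2) ⊕ b3) ⊕ b7) ⊕ b6)) unparenthesizes to b1 ⊕ b5 ⊕ b2 ⊕ b3 ⊕ b7 ⊕ b6
(b4 ⊕ (b1 ⊕ ((((b5 ⊕ b2) ⊕ b3) ⊕ b7) ⊕ b6))) unparenthesizes to b4 ⊕ b1 ⊕ b5 ⊕ b2 ⊕ b3 ⊕ b7 ⊕ b6

b4 ⊕ b1 ⊕ b5 ⊕ b2 ⊕ b3 ⊕ b7 ⊕ b6


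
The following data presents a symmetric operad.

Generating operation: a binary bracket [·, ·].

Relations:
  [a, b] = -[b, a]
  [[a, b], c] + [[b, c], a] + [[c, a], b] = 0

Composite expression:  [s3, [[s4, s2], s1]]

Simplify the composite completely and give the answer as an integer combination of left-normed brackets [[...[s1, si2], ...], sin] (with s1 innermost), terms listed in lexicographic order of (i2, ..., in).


-[[[s1, s2], s4], s3] + [[[s1, s4], s2], s3]

In the tensor algebra, words opening s1 carry the s1-anchored form.
Composite bracket: [s3, [[s4, s2], s1]]
Full expansion: 8 signed words from ab - ba (2^3 = 8).
Collect the words opening with s1:
  from s1s2s4s3, sign -1: term -[[[s1, s2], s4], s3]
  from s1s4s2s3, sign +1: term +[[[s1, s4], s2], s3]


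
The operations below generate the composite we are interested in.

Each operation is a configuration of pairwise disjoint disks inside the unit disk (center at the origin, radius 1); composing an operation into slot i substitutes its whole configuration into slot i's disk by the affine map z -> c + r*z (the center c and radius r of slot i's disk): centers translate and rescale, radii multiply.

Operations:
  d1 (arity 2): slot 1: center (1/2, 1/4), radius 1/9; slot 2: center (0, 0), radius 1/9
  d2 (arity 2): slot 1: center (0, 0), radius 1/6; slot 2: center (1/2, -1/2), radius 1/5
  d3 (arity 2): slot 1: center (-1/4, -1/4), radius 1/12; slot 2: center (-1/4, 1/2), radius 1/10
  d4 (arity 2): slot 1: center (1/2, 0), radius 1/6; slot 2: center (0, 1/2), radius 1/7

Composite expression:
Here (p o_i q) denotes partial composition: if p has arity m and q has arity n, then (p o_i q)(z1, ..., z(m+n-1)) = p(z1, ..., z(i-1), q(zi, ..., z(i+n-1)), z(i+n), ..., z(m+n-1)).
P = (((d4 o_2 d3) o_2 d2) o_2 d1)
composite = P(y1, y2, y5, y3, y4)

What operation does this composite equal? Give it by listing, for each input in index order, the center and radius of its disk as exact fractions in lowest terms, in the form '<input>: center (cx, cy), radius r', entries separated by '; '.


y1: center (1/2, 0), radius 1/6; y2: center (-5/144, 937/2016), radius 1/4536; y3: center (-5/168, 11/24), radius 1/420; y4: center (-1/28, 4/7), radius 1/70; y5: center (-1/28, 13/28), radius 1/4536

Only the slot chain above each y matters under d4; compose those maps.
for y1, the 1-step affine chain lands on center (1/2, 0), radius 1/6
for y2, the 4-step affine chain lands on center (-5/144, 937/2016), radius 1/4536
for y5, the 4-step affine chain lands on center (-1/28, 13/28), radius 1/4536
for y3, the 3-step affine chain lands on center (-5/168, 11/24), radius 1/420
for y4, the 2-step affine chain lands on center (-1/28, 4/7), radius 1/70


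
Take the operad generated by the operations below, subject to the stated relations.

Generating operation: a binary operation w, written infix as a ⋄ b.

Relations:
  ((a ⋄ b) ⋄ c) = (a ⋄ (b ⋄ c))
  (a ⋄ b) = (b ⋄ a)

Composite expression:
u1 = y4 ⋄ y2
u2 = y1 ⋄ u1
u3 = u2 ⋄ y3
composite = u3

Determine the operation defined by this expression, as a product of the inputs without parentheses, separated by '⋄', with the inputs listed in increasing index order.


y1 ⋄ y2 ⋄ y3 ⋄ y4

Any arrangement under w is one operation, so sort the y-inputs.
(y4 ⋄ y2) linearizes to y4 ⋄ y2
(y1 ⋄ (y4 ⋄ y2)) linearizes to y1 ⋄ y4 ⋄ y2
((y1 ⋄ (y4 ⋄ y2)) ⋄ y3) linearizes to y1 ⋄ y4 ⋄ y2 ⋄ y3
the factors in increasing index order: y1 ⋄ y2 ⋄ y3 ⋄ y4


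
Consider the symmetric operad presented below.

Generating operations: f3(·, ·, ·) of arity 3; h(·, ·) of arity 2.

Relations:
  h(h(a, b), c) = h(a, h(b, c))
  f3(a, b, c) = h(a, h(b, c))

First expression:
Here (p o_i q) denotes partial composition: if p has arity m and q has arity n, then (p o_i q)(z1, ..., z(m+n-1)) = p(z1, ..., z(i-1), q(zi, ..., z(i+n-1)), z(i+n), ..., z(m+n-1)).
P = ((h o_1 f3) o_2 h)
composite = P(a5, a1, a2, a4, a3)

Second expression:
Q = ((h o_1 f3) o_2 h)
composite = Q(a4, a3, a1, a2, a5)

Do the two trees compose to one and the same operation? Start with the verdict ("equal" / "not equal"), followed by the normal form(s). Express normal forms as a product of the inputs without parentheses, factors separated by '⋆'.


not equal; first: a5 ⋆ a1 ⋆ a2 ⋆ a4 ⋆ a3; second: a4 ⋆ a3 ⋆ a1 ⋆ a2 ⋆ a5

Reducing the first expression gives a5 ⋆ a1 ⋆ a2 ⋆ a4 ⋆ a3
Reducing the second expression gives a4 ⋆ a3 ⋆ a1 ⋆ a2 ⋆ a5
They disagree, so not equal.


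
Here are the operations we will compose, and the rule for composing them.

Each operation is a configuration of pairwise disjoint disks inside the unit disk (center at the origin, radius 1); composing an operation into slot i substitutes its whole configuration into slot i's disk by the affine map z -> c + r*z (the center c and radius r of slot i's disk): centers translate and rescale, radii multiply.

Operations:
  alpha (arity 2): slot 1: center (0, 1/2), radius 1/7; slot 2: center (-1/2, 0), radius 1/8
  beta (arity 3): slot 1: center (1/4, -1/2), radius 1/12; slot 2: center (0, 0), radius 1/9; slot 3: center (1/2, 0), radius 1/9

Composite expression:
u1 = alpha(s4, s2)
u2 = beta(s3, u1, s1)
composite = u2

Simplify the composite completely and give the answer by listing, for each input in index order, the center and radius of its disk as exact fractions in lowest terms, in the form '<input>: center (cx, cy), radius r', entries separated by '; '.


s1: center (1/2, 0), radius 1/9; s2: center (-1/18, 0), radius 1/72; s3: center (1/4, -1/2), radius 1/12; s4: center (0, 1/18), radius 1/63

Each s-disk chains the slot maps above it in beta; radii multiply.
s3 passes through 1 substitution, ending at center (1/4, -1/2), radius 1/12
s4 passes through 2 substitutions, ending at center (0, 1/18), radius 1/63
s2 passes through 2 substitutions, ending at center (-1/18, 0), radius 1/72
s1 passes through 1 substitution, ending at center (1/2, 0), radius 1/9


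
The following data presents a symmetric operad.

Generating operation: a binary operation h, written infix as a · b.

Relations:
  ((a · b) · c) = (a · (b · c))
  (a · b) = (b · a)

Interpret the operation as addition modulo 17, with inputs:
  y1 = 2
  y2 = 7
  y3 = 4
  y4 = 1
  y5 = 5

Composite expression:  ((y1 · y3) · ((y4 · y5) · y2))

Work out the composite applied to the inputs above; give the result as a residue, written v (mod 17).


2 (mod 17)

(y1 · y3) = 6
(y4 · y5) = 6
((y4 · y5) · y2) = 13
((y1 · y3) · ((y4 · y5) · y2)) = 2


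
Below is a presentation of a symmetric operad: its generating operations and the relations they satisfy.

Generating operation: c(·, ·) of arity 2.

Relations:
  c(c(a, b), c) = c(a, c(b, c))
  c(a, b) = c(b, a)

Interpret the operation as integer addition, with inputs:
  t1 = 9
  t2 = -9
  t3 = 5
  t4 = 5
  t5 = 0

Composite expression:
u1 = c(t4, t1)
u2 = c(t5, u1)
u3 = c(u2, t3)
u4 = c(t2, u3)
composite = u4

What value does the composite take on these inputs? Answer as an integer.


10

c(t4, t1) = 14
c(t5, c(t4, t1)) = 14
c(c(t5, c(t4, t1)), t3) = 19
c(t2, c(c(t5, c(t4, t1)), t3)) = 10


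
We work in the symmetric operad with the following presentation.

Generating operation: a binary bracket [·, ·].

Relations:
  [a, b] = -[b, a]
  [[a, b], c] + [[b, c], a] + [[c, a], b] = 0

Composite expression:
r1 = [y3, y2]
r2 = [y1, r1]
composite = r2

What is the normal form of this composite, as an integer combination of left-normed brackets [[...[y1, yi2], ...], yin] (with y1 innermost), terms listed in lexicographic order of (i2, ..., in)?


-[[y1, y2], y3] + [[y1, y3], y2]

Left-normed coefficients sit on the y1-initial expansion words.
Composite bracket: [y1, [y3, y2]]
Under [a, b] = ab - ba we get 4 signed associative words (2^2 = 4).
Words beginning with y1 determine it all:
  word y1y2y3 has sign -1, contributing -[[y1, y2], y3]
  word y1y3y2 has sign +1, contributing +[[y1, y3], y2]


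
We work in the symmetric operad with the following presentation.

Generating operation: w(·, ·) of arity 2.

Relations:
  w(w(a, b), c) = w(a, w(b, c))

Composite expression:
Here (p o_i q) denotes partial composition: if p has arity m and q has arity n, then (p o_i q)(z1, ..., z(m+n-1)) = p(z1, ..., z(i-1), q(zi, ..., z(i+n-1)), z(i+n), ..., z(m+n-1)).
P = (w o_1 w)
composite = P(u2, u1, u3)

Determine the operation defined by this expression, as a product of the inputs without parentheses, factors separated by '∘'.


u2 ∘ u1 ∘ u3

Key point: w is associative — brackets drop, the u-order remains.
w(u2, u1) collapses to u2 ∘ u1
w(w(u2, u1), u3) collapses to u2 ∘ u1 ∘ u3


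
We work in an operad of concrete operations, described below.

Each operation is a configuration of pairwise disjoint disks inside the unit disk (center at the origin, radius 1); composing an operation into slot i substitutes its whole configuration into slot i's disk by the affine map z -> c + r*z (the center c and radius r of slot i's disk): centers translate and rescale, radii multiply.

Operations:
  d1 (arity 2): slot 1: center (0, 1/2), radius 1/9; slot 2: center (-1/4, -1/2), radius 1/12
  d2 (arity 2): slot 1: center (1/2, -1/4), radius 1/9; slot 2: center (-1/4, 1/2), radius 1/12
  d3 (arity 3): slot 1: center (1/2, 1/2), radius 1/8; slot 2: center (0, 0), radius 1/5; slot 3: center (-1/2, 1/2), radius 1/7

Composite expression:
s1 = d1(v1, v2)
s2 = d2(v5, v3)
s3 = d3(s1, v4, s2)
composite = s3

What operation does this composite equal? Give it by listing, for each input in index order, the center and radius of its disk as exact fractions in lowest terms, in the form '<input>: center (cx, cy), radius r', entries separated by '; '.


v1: center (1/2, 9/16), radius 1/72; v2: center (15/32, 7/16), radius 1/96; v3: center (-15/28, 4/7), radius 1/84; v4: center (0, 0), radius 1/5; v5: center (-3/7, 13/28), radius 1/63

Nesting under d3 composes maps z -> c + r*z down each v-path.
v1 passes through 2 substitutions, ending at center (1/2, 9/16), radius 1/72
v2 passes through 2 substitutions, ending at center (15/32, 7/16), radius 1/96
v4 passes through 1 substitution, ending at center (0, 0), radius 1/5
v5 passes through 2 substitutions, ending at center (-3/7, 13/28), radius 1/63
v3 passes through 2 substitutions, ending at center (-15/28, 4/7), radius 1/84


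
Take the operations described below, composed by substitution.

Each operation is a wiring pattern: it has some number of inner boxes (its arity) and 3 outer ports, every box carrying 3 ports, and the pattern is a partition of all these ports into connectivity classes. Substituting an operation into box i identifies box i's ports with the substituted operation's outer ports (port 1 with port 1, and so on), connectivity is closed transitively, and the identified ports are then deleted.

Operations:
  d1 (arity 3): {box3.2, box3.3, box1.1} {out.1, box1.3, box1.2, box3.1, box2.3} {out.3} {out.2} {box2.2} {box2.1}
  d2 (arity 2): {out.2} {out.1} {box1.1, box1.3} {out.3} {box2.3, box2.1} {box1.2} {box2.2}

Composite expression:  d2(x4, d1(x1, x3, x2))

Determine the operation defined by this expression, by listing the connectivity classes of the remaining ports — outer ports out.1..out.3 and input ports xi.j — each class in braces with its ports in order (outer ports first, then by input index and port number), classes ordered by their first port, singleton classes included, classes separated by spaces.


{out.1} {out.2} {out.3} {x1.1, x2.2, x2.3} {x1.2, x1.3, x2.1, x3.3} {x3.1} {x3.2} {x4.1, x4.3} {x4.2}


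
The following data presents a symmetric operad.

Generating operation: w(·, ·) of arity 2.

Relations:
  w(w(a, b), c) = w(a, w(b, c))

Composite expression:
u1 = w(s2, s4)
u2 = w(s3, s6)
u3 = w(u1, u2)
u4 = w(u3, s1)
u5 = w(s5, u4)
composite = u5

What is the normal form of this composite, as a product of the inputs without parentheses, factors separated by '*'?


s5 * s2 * s4 * s3 * s6 * s1

Under associativity of w, the answer is the s's in reading order.
w(s2, s4) reduces to s2 * s4
w(s3, s6) reduces to s3 * s6
w(w(s2, s4), w(s3, s6)) reduces to s2 * s4 * s3 * s6
w(w(w(s2, s4), w(s3, s6)), s1) reduces to s2 * s4 * s3 * s6 * s1
w(s5, w(w(w(s2, s4), w(s3, s6)), s1)) reduces to s5 * s2 * s4 * s3 * s6 * s1


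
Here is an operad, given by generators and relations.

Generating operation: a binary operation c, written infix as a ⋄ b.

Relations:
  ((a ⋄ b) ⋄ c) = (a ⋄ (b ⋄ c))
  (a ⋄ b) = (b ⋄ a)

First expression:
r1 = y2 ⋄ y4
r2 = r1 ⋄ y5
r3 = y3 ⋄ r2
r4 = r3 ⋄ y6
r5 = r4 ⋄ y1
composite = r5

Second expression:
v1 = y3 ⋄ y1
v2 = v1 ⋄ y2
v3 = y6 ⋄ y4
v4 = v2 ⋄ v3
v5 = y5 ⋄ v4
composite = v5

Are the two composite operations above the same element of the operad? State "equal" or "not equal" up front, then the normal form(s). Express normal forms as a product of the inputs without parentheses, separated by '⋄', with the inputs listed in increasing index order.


Reducing the first expression gives y1 ⋄ y2 ⋄ y3 ⋄ y4 ⋄ y5 ⋄ y6
Reducing the second expression gives y1 ⋄ y2 ⋄ y3 ⋄ y4 ⋄ y5 ⋄ y6
One common form — equal.

equal — both sides give y1 ⋄ y2 ⋄ y3 ⋄ y4 ⋄ y5 ⋄ y6


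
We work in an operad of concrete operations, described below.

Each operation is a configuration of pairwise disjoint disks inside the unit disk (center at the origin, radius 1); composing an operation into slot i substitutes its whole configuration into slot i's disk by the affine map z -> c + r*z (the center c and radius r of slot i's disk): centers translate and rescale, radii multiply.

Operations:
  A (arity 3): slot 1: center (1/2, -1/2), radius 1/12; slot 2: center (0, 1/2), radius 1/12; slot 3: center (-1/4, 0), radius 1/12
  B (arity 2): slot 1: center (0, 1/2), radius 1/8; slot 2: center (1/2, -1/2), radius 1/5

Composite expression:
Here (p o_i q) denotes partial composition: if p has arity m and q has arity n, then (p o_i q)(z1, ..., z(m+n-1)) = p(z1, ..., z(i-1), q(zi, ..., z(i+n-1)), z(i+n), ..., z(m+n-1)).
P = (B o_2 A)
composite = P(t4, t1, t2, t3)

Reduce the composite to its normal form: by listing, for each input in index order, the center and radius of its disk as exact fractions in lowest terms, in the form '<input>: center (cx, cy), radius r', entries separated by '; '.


t1: center (3/5, -3/5), radius 1/60; t2: center (1/2, -2/5), radius 1/60; t3: center (9/20, -1/2), radius 1/60; t4: center (0, 1/2), radius 1/8

Affine substitution under B: radii multiply and t-centers shift.
input t4: applying the 1 nested substitution gives center (0, 1/2), radius 1/8
input t1: applying the 2 nested substitutions gives center (3/5, -3/5), radius 1/60
input t2: applying the 2 nested substitutions gives center (1/2, -2/5), radius 1/60
input t3: applying the 2 nested substitutions gives center (9/20, -1/2), radius 1/60


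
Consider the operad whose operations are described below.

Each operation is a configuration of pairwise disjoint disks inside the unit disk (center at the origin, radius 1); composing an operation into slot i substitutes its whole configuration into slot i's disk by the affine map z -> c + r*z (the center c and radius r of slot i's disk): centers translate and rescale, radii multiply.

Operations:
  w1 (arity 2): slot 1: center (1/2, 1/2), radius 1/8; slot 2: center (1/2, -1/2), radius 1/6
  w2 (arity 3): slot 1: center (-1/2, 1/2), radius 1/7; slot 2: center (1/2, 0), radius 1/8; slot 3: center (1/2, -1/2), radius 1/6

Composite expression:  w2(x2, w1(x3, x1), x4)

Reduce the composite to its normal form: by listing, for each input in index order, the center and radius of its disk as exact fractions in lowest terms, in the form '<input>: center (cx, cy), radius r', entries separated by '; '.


x1: center (9/16, -1/16), radius 1/48; x2: center (-1/2, 1/2), radius 1/7; x3: center (9/16, 1/16), radius 1/64; x4: center (1/2, -1/2), radius 1/6


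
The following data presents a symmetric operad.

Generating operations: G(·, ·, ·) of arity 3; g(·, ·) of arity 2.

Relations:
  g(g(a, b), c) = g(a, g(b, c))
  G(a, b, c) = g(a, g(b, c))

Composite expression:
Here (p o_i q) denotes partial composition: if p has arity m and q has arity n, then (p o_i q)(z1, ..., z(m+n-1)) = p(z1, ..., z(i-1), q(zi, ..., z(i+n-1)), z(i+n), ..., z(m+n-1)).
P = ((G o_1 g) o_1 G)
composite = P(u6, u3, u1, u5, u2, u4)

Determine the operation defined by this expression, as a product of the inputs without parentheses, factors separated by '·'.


u6 · u3 · u1 · u5 · u2 · u4

Key point: G is associative — brackets drop, the u-order remains.
G(u6, u3, u1) collapses to u6 · u3 · u1
g(G(u6, u3, u1), u5) collapses to u6 · u3 · u1 · u5
G(g(G(u6, u3, u1), u5), u2, u4) collapses to u6 · u3 · u1 · u5 · u2 · u4


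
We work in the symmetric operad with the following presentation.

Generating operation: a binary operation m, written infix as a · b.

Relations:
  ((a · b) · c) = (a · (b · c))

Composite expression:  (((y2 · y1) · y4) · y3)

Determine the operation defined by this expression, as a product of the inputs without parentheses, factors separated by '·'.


y2 · y1 · y4 · y3

All parenthesizations of m agree; list the y-inputs left to right.
(y2 · y1) unparenthesizes to y2 · y1
((y2 · y1) · y4) unparenthesizes to y2 · y1 · y4
(((y2 · y1) · y4) · y3) unparenthesizes to y2 · y1 · y4 · y3


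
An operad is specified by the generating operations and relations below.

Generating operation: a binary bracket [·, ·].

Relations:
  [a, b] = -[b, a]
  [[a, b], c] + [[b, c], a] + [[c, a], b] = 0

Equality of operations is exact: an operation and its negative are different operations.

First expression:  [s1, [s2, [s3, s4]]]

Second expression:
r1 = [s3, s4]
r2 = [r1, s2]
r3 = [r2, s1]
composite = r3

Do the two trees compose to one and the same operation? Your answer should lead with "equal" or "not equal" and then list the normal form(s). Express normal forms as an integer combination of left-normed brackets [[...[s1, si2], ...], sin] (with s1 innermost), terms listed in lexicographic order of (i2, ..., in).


The first expression reduces to [[[s1, s2], s3], s4] - [[[s1, s2], s4], s3] - [[[s1, s3], s4], s2] + [[[s1, s4], s3], s2]
The second expression reduces to [[[s1, s2], s3], s4] - [[[s1, s2], s4], s3] - [[[s1, s3], s4], s2] + [[[s1, s4], s3], s2]
One common form — equal.

equal — both sides give [[[s1, s2], s3], s4] - [[[s1, s2], s4], s3] - [[[s1, s3], s4], s2] + [[[s1, s4], s3], s2]


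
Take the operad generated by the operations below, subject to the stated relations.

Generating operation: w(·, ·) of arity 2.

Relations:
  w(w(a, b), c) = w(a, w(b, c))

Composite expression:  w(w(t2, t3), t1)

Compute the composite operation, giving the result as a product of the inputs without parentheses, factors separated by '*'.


Key point: w is associative — brackets drop, the t-order remains.
w(t2, t3) collapses to t2 * t3
w(w(t2, t3), t1) collapses to t2 * t3 * t1

t2 * t3 * t1


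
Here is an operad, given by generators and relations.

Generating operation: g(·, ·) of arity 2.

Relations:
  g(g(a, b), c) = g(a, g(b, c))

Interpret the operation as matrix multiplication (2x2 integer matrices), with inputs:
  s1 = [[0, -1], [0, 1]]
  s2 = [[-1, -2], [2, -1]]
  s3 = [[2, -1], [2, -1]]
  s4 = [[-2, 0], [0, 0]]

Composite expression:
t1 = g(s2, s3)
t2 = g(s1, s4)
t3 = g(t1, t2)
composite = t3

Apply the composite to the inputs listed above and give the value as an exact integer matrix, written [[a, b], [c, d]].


g(s2, s3) = [[-6, 3], [2, -1]]
g(s1, s4) = [[0, 0], [0, 0]]
g(g(s2, s3), g(s1, s4)) = [[0, 0], [0, 0]]

[[0, 0], [0, 0]]


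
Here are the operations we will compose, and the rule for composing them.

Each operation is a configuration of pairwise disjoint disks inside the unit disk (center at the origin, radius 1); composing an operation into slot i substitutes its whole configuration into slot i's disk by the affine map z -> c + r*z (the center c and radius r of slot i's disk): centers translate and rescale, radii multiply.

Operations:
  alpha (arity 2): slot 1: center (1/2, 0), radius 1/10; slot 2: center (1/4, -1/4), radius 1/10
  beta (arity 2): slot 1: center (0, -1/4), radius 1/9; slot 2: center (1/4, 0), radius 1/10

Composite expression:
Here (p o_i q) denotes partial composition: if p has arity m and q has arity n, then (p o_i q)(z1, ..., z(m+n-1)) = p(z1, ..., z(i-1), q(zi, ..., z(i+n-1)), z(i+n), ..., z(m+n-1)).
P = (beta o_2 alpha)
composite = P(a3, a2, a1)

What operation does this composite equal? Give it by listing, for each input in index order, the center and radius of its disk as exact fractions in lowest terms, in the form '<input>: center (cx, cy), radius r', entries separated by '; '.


a1: center (11/40, -1/40), radius 1/100; a2: center (3/10, 0), radius 1/100; a3: center (0, -1/4), radius 1/9

Each a-disk chains the slot maps above it in beta; radii multiply.
for a3, the 1-step affine chain lands on center (0, -1/4), radius 1/9
for a2, the 2-step affine chain lands on center (3/10, 0), radius 1/100
for a1, the 2-step affine chain lands on center (11/40, -1/40), radius 1/100


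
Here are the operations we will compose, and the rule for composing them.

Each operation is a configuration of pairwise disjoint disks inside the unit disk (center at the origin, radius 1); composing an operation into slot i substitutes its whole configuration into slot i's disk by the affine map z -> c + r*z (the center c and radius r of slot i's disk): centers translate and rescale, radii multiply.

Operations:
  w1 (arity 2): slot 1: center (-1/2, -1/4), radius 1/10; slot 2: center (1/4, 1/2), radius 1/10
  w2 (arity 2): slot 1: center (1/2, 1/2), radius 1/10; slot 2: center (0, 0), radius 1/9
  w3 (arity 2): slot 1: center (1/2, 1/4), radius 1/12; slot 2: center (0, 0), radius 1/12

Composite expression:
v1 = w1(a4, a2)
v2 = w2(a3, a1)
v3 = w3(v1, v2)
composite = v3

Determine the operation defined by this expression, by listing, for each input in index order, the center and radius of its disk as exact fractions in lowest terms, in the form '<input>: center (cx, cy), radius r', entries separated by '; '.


Each a-disk chains the slot maps above it in w3; radii multiply.
input a4: composing its 2 substitution steps yields center (11/24, 11/48), radius 1/120
input a2: composing its 2 substitution steps yields center (25/48, 7/24), radius 1/120
input a3: composing its 2 substitution steps yields center (1/24, 1/24), radius 1/120
input a1: composing its 2 substitution steps yields center (0, 0), radius 1/108

a1: center (0, 0), radius 1/108; a2: center (25/48, 7/24), radius 1/120; a3: center (1/24, 1/24), radius 1/120; a4: center (11/24, 11/48), radius 1/120


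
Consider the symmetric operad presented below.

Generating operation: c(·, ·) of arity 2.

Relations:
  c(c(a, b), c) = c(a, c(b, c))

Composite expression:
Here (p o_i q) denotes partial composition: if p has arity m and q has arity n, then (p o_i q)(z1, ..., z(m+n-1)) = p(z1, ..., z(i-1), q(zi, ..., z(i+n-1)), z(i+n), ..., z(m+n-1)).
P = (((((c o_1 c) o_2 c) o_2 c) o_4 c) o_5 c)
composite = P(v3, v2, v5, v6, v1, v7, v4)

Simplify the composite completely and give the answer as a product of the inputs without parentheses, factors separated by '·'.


The c-tree's shape is irrelevant; the v-reading-order decides.
c(v2, v5) collapses to v2 · v5
c(v1, v7) collapses to v1 · v7
c(v6, c(v1, v7)) collapses to v6 · v1 · v7
c(c(v2, v5), c(v6, c(v1, v7))) collapses to v2 · v5 · v6 · v1 · v7
c(v3, c(c(v2, v5), c(v6, c(v1, v7)))) collapses to v3 · v2 · v5 · v6 · v1 · v7
c(c(v3, c(c(v2, v5), c(v6, c(v1, v7)))), v4) collapses to v3 · v2 · v5 · v6 · v1 · v7 · v4

v3 · v2 · v5 · v6 · v1 · v7 · v4


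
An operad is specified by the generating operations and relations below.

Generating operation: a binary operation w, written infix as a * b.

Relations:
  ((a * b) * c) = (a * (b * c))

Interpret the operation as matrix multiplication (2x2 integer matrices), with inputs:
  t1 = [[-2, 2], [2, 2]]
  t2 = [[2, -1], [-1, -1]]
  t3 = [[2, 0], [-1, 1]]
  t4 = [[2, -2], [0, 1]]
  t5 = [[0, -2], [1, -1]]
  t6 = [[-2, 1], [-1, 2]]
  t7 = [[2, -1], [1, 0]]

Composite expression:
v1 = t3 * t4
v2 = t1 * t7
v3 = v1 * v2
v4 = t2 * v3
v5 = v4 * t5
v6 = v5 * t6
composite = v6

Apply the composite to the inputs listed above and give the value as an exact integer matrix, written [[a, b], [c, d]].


[[-214, 302], [26, -34]]

(t3 * t4) = [[4, -4], [-2, 3]]
(t1 * t7) = [[-2, 2], [6, -2]]
((t3 * t4) * (t1 * t7)) = [[-32, 16], [22, -10]]
(t2 * ((t3 * t4) * (t1 * t7))) = [[-86, 42], [10, -6]]
((t2 * ((t3 * t4) * (t1 * t7))) * t5) = [[42, 130], [-6, -14]]
(((t2 * ((t3 * t4) * (t1 * t7))) * t5) * t6) = [[-214, 302], [26, -34]]


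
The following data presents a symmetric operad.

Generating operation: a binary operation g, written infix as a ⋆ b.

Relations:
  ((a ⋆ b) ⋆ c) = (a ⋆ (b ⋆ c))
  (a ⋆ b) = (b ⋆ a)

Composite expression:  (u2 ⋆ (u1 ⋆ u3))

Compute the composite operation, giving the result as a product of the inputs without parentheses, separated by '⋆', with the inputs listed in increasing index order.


u1 ⋆ u2 ⋆ u3

Both nesting and order wash out for g; what remains is which u's occur.
(u1 ⋆ u3) spells out as u1 ⋆ u3
(u2 ⋆ (u1 ⋆ u3)) spells out as u2 ⋆ u1 ⋆ u3
rearranged into index order: u1 ⋆ u2 ⋆ u3


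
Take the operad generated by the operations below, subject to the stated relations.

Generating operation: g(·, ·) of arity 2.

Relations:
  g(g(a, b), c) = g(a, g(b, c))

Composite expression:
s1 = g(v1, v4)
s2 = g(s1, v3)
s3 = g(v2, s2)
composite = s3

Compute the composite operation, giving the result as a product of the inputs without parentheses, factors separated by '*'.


v2 * v1 * v4 * v3

Every regrouping of g is equal, so read the v-inputs in written order.
g(v1, v4) spells out as v1 * v4
g(g(v1, v4), v3) spells out as v1 * v4 * v3
g(v2, g(g(v1, v4), v3)) spells out as v2 * v1 * v4 * v3


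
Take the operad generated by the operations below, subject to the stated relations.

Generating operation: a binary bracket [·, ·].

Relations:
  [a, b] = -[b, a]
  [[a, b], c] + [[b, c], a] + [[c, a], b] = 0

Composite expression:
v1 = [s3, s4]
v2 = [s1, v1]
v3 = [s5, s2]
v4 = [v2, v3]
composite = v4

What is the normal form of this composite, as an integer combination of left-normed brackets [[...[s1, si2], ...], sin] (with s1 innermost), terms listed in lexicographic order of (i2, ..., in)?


-[[[[s1, s3], s4], s2], s5] + [[[[s1, s3], s4], s5], s2] + [[[[s1, s4], s3], s2], s5] - [[[[s1, s4], s3], s5], s2]

Antisymmetry and Jacobi reduce to s1-anchored left-normed brackets.
Composite bracket: [[s1, [s3, s4]], [s5, s2]]
Expanding via [a, b] = ab - ba: 16 signed words (2^4 = 16).
Coefficients come from the s1-initial words:
  s1s3s4s2s5 appears with sign -1, giving the term -[[[[s1, s3], s4], s2], s5]
  s1s3s4s5s2 appears with sign +1, giving the term +[[[[s1, s3], s4], s5], s2]
  s1s4s3s2s5 appears with sign +1, giving the term +[[[[s1, s4], s3], s2], s5]
  s1s4s3s5s2 appears with sign -1, giving the term -[[[[s1, s4], s3], s5], s2]


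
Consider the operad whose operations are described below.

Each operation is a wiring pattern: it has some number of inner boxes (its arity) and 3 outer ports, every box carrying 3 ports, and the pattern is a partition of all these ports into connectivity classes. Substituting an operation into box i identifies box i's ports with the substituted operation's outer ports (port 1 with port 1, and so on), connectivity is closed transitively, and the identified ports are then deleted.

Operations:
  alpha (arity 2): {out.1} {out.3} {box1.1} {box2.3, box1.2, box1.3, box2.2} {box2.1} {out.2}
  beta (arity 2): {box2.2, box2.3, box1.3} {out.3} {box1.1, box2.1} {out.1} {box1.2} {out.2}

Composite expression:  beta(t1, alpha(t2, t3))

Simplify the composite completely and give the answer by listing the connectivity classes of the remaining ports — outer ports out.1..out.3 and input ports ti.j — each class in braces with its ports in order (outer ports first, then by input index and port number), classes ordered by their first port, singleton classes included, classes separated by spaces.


Substituting into beta glues patterns; closure does the rest.
composing alpha on (t2, t3), with out.j its own outer ports: {out.1} {out.2} {out.3} {t2.1} {t2.2, t2.3, t3.2, t3.3} {t3.1}
composing beta on (t1, t2, t3), with out.j its own outer ports: {out.1} {out.2} {out.3} {t1.1} {t1.2} {t1.3} {t2.1} {t2.2, t2.3, t3.2, t3.3} {t3.1}

{out.1} {out.2} {out.3} {t1.1} {t1.2} {t1.3} {t2.1} {t2.2, t2.3, t3.2, t3.3} {t3.1}


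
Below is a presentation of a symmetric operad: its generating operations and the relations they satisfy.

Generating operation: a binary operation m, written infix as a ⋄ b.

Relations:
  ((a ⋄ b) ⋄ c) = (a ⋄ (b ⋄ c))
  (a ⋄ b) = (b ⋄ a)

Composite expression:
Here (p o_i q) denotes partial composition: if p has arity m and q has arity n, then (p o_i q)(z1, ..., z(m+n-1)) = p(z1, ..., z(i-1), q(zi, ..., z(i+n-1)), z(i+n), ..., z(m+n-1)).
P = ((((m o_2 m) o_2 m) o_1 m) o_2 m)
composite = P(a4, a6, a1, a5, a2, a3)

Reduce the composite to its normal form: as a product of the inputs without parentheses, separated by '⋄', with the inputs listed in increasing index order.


a1 ⋄ a2 ⋄ a3 ⋄ a4 ⋄ a5 ⋄ a6

Any arrangement under m is one operation, so sort the a-inputs.
(a6 ⋄ a1) linearizes to a6 ⋄ a1
(a4 ⋄ (a6 ⋄ a1)) linearizes to a4 ⋄ a6 ⋄ a1
(a5 ⋄ a2) linearizes to a5 ⋄ a2
((a5 ⋄ a2) ⋄ a3) linearizes to a5 ⋄ a2 ⋄ a3
((a4 ⋄ (a6 ⋄ a1)) ⋄ ((a5 ⋄ a2) ⋄ a3)) linearizes to a4 ⋄ a6 ⋄ a1 ⋄ a5 ⋄ a2 ⋄ a3
the factors in increasing index order: a1 ⋄ a2 ⋄ a3 ⋄ a4 ⋄ a5 ⋄ a6


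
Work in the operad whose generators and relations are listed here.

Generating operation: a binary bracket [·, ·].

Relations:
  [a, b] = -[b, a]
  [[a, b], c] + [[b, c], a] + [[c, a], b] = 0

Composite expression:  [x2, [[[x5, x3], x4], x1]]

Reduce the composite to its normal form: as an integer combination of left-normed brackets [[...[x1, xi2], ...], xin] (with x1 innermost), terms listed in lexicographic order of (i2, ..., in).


-[[[[x1, x3], x5], x4], x2] + [[[[x1, x4], x3], x5], x2] - [[[[x1, x4], x5], x3], x2] + [[[[x1, x5], x3], x4], x2]

A multilinear Lie element is pinned by x1-initial words (x1 innermost).
Composite bracket: [x2, [[[x5, x3], x4], x1]]
Applying ab - ba throughout gives 16 signed words (2^4 = 16).
The x1-initial words carry the normal form:
  x1x3x5x4x2 (sign -1) contributes -[[[[x1, x3], x5], x4], x2]
  x1x4x3x5x2 (sign +1) contributes +[[[[x1, x4], x3], x5], x2]
  x1x4x5x3x2 (sign -1) contributes -[[[[x1, x4], x5], x3], x2]
  x1x5x3x4x2 (sign +1) contributes +[[[[x1, x5], x3], x4], x2]


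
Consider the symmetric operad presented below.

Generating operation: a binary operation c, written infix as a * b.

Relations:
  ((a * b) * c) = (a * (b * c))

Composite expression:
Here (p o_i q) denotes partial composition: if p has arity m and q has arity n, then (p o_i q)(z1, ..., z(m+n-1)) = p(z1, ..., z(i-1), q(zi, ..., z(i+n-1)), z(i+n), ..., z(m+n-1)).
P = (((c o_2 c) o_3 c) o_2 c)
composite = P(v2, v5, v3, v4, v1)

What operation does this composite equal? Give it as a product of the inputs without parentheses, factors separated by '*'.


Every regrouping of c is equal, so read the v-inputs in written order.
(v5 * v3) flattens to v5 * v3
(v4 * v1) flattens to v4 * v1
((v5 * v3) * (v4 * v1)) flattens to v5 * v3 * v4 * v1
(v2 * ((v5 * v3) * (v4 * v1))) flattens to v2 * v5 * v3 * v4 * v1

v2 * v5 * v3 * v4 * v1


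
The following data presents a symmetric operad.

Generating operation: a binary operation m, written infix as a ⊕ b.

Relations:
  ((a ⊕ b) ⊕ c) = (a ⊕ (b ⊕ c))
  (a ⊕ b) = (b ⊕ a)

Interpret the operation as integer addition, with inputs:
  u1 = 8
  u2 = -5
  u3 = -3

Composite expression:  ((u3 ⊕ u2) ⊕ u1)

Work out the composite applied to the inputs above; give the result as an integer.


(u3 ⊕ u2) = -8
((u3 ⊕ u2) ⊕ u1) = 0

0


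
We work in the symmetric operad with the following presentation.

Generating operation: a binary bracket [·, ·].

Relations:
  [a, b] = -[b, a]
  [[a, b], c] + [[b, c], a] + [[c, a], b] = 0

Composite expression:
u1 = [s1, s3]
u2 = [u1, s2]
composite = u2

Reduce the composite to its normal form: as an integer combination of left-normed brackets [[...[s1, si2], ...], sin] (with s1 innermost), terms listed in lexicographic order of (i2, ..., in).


Skip Jacobi rewriting: expand, keep s1-initial words, read off terms.
Composite bracket: [[s1, s3], s2]
The bracket unfolds into 4 signed words via [a, b] = ab - ba (2^2 = 4).
Only words starting with s1 matter:
  s1s3s2 (sign +1) contributes +[[s1, s3], s2]

[[s1, s3], s2]
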